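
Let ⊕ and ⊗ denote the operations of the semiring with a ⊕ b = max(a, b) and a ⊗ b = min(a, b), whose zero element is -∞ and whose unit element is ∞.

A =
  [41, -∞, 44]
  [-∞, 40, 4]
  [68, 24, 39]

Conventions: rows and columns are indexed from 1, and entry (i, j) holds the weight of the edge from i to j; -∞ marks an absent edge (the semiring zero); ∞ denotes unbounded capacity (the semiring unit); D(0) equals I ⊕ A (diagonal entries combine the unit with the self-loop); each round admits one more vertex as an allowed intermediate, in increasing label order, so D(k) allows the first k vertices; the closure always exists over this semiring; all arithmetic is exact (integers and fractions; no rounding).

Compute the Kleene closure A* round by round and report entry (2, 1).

D(0):
  [∞, -∞, 44]
  [-∞, ∞, 4]
  [68, 24, ∞]
D(1):
  [∞, -∞, 44]
  [-∞, ∞, 4]
  [68, 24, ∞]
D(2):
  [∞, -∞, 44]
  [-∞, ∞, 4]
  [68, 24, ∞]
D(3):
  [∞, 24, 44]
  [4, ∞, 4]
  [68, 24, ∞]
Answer: A*[2][1] = 4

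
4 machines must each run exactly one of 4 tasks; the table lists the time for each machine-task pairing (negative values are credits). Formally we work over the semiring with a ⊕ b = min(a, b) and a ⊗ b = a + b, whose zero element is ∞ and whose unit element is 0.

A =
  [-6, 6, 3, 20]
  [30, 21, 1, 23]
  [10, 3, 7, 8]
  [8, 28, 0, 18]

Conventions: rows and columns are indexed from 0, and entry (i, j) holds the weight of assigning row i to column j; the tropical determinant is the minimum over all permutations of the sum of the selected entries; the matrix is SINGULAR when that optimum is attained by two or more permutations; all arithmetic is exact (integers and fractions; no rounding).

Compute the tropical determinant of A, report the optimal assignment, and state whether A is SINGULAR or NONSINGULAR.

σ = (0, 1, 2, 3): (-6) + 21 + 7 + 18 = 40
σ = (0, 1, 3, 2): (-6) + 21 + 8 + 0 = 23
σ = (0, 2, 1, 3): (-6) + 1 + 3 + 18 = 16
σ = (0, 2, 3, 1): (-6) + 1 + 8 + 28 = 31
σ = (0, 3, 1, 2): (-6) + 23 + 3 + 0 = 20
σ = (0, 3, 2, 1): (-6) + 23 + 7 + 28 = 52
σ = (1, 0, 2, 3): 6 + 30 + 7 + 18 = 61
σ = (1, 0, 3, 2): 6 + 30 + 8 + 0 = 44
σ = (1, 2, 0, 3): 6 + 1 + 10 + 18 = 35
σ = (1, 2, 3, 0): 6 + 1 + 8 + 8 = 23
σ = (1, 3, 0, 2): 6 + 23 + 10 + 0 = 39
σ = (1, 3, 2, 0): 6 + 23 + 7 + 8 = 44
σ = (2, 0, 1, 3): 3 + 30 + 3 + 18 = 54
σ = (2, 0, 3, 1): 3 + 30 + 8 + 28 = 69
σ = (2, 1, 0, 3): 3 + 21 + 10 + 18 = 52
σ = (2, 1, 3, 0): 3 + 21 + 8 + 8 = 40
σ = (2, 3, 0, 1): 3 + 23 + 10 + 28 = 64
σ = (2, 3, 1, 0): 3 + 23 + 3 + 8 = 37
σ = (3, 0, 1, 2): 20 + 30 + 3 + 0 = 53
σ = (3, 0, 2, 1): 20 + 30 + 7 + 28 = 85
σ = (3, 1, 0, 2): 20 + 21 + 10 + 0 = 51
σ = (3, 1, 2, 0): 20 + 21 + 7 + 8 = 56
σ = (3, 2, 0, 1): 20 + 1 + 10 + 28 = 59
σ = (3, 2, 1, 0): 20 + 1 + 3 + 8 = 32
Optimal value attained by: σ = (0, 2, 1, 3).
Answer: det⊕(A) = 16; verdict: NONSINGULAR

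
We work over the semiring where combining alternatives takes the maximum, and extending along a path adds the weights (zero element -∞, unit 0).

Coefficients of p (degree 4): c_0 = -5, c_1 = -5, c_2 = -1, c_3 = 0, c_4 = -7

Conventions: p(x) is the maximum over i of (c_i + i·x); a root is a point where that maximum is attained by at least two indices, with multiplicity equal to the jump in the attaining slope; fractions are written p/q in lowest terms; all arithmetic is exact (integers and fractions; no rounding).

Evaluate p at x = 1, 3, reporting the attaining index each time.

p(1) = max(-5+0·1=-5, -5+1·1=-4, -1+2·1=1, 0+3·1=3, -7+4·1=-3) = 3 (attained by i=3)
p(3) = max(-5+0·3=-5, -5+1·3=-2, -1+2·3=5, 0+3·3=9, -7+4·3=5) = 9 (attained by i=3)
Answer: p(1) = 3; p(3) = 9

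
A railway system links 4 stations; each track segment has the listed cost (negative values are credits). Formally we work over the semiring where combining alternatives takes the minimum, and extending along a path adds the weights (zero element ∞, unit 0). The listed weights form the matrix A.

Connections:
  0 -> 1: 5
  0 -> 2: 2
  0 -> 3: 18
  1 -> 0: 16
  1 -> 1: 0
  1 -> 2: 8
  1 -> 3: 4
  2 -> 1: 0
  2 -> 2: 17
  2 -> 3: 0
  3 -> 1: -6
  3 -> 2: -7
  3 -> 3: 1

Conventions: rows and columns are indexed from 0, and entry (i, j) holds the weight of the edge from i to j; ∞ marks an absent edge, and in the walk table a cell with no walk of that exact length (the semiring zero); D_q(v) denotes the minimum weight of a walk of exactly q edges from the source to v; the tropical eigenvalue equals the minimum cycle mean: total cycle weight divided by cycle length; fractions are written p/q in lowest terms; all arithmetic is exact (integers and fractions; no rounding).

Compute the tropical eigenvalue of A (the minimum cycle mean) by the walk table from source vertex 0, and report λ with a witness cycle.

q=0: [0, ∞, ∞, ∞]
q=1: [∞, 5, 2, 18]
q=2: [21, 2, 11, 2]
q=3: [18, -4, -5, 3]
q=4: [12, -5, -4, -5]
Optimal cycle mean attained by: cycle 2->3->2, total 0 + (-7), length 2.
Answer: λ = -7/2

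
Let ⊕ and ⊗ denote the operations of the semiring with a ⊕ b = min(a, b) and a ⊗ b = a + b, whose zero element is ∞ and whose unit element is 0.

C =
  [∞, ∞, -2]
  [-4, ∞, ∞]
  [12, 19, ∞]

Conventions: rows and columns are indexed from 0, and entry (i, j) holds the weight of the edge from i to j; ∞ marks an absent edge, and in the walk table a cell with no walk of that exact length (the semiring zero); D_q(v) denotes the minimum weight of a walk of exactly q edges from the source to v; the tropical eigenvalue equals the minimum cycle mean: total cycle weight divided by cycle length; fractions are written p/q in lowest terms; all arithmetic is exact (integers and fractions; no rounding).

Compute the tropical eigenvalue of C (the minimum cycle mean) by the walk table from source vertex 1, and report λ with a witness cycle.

q=0: [∞, 0, ∞]
q=1: [-4, ∞, ∞]
q=2: [∞, ∞, -6]
q=3: [6, 13, ∞]
Optimal cycle mean attained by: cycle 0->2->1->0, total (-2) + 19 + (-4), length 3.
Answer: λ = 13/3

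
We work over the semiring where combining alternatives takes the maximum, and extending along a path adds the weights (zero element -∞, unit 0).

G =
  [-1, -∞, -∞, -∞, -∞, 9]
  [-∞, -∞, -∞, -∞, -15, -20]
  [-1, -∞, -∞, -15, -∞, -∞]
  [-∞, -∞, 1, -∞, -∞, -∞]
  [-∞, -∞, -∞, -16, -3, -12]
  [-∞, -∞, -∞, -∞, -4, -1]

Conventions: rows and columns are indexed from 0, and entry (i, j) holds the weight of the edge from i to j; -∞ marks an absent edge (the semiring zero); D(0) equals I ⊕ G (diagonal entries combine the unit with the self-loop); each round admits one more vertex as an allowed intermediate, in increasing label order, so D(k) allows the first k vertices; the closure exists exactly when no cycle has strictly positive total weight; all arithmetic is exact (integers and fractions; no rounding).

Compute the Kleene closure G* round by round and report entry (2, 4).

D(0):
  [0, -∞, -∞, -∞, -∞, 9]
  [-∞, 0, -∞, -∞, -15, -20]
  [-1, -∞, 0, -15, -∞, -∞]
  [-∞, -∞, 1, 0, -∞, -∞]
  [-∞, -∞, -∞, -16, 0, -12]
  [-∞, -∞, -∞, -∞, -4, 0]
D(1):
  [0, -∞, -∞, -∞, -∞, 9]
  [-∞, 0, -∞, -∞, -15, -20]
  [-1, -∞, 0, -15, -∞, 8]
  [-∞, -∞, 1, 0, -∞, -∞]
  [-∞, -∞, -∞, -16, 0, -12]
  [-∞, -∞, -∞, -∞, -4, 0]
D(2):
  [0, -∞, -∞, -∞, -∞, 9]
  [-∞, 0, -∞, -∞, -15, -20]
  [-1, -∞, 0, -15, -∞, 8]
  [-∞, -∞, 1, 0, -∞, -∞]
  [-∞, -∞, -∞, -16, 0, -12]
  [-∞, -∞, -∞, -∞, -4, 0]
D(3):
  [0, -∞, -∞, -∞, -∞, 9]
  [-∞, 0, -∞, -∞, -15, -20]
  [-1, -∞, 0, -15, -∞, 8]
  [0, -∞, 1, 0, -∞, 9]
  [-∞, -∞, -∞, -16, 0, -12]
  [-∞, -∞, -∞, -∞, -4, 0]
D(4):
  [0, -∞, -∞, -∞, -∞, 9]
  [-∞, 0, -∞, -∞, -15, -20]
  [-1, -∞, 0, -15, -∞, 8]
  [0, -∞, 1, 0, -∞, 9]
  [-16, -∞, -15, -16, 0, -7]
  [-∞, -∞, -∞, -∞, -4, 0]
D(5):
  [0, -∞, -∞, -∞, -∞, 9]
  [-31, 0, -30, -31, -15, -20]
  [-1, -∞, 0, -15, -∞, 8]
  [0, -∞, 1, 0, -∞, 9]
  [-16, -∞, -15, -16, 0, -7]
  [-20, -∞, -19, -20, -4, 0]
D(6):
  [0, -∞, -10, -11, 5, 9]
  [-31, 0, -30, -31, -15, -20]
  [-1, -∞, 0, -12, 4, 8]
  [0, -∞, 1, 0, 5, 9]
  [-16, -∞, -15, -16, 0, -7]
  [-20, -∞, -19, -20, -4, 0]
Answer: G*[2][4] = 4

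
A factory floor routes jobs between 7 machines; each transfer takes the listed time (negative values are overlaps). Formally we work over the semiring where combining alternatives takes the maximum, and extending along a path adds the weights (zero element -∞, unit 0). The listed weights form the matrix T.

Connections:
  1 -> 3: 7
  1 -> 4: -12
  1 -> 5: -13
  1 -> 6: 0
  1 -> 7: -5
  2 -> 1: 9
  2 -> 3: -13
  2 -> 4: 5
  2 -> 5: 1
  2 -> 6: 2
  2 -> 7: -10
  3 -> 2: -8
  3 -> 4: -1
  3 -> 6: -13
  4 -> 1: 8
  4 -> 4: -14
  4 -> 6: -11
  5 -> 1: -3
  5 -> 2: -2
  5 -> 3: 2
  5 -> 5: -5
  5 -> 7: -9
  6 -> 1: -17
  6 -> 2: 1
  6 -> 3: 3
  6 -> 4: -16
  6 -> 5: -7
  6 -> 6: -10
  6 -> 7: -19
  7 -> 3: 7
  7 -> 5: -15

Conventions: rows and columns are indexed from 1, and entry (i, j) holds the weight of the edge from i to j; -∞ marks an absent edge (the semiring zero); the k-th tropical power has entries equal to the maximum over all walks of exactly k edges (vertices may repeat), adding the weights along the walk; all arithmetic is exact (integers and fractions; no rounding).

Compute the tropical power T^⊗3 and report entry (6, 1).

T^⊗2:
  [-4, 1, 3, 6, -7, -6, -19]
  [13, 3, 16, -3, -4, 9, 4]
  [7, -12, -10, -3, -7, -6, -18]
  [-6, -10, 15, -4, -5, 8, 3]
  [7, -6, 4, 3, -1, 0, -8]
  [10, -5, -5, 6, 2, 3, -9]
  [-18, -1, -13, 6, -20, -6, -24]
T^⊗3:
  [14, -5, 3, 6, 2, 3, -9]
  [12, 10, 20, 15, 4, 13, 8]
  [5, -5, 14, -5, -6, 7, 2]
  [4, 9, 11, 14, 1, 2, -11]
  [11, 1, 14, 3, -5, 7, 2]
  [14, 4, 17, 0, -3, 10, 5]
  [14, -5, -3, 4, 0, 1, -11]
Key observation: the optimum is the walk 6->2->4->1, with weight 1 + 5 + 8 = 14.
Optimal value attained by: walk 6->2->4->1.
Answer: (T^⊗3)[6][1] = 14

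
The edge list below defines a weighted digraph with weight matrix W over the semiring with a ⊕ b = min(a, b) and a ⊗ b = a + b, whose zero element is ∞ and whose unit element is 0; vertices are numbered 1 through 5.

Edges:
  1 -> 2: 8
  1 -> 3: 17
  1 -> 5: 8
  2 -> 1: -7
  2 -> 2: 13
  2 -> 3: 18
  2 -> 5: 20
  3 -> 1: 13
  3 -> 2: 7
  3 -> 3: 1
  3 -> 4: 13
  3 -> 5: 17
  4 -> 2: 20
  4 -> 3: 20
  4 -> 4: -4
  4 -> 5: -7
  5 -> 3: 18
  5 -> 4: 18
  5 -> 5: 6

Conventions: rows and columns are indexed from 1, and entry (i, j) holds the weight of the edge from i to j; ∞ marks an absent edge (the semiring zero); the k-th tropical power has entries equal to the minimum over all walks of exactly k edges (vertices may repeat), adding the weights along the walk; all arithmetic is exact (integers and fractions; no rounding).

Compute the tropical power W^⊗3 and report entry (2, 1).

W^⊗2:
  [1, 21, 18, 26, 14]
  [6, 1, 10, 31, 1]
  [0, 8, 2, 9, 6]
  [13, 16, 11, -8, -11]
  [31, 25, 19, 14, 11]
W^⊗3:
  [14, 9, 18, 22, 9]
  [-6, 14, 11, 19, 7]
  [1, 8, 3, 5, 2]
  [9, 12, 7, -12, -15]
  [18, 26, 20, 10, 7]
Key observation: the optimum is the walk 2->1->2->1, with weight (-7) + 8 + (-7) = -6.
Optimal value attained by: walk 2->1->2->1.
Answer: (W^⊗3)[2][1] = -6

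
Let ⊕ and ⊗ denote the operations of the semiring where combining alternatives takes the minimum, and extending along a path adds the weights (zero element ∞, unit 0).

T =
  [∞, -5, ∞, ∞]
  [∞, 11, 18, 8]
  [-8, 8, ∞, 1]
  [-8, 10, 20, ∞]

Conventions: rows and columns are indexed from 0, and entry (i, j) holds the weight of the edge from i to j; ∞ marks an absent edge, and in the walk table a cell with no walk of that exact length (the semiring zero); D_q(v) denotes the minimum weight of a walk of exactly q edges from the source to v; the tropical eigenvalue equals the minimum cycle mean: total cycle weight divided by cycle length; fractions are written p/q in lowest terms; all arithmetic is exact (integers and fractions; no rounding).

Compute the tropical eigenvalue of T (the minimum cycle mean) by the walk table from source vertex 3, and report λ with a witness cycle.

q=0: [∞, ∞, ∞, 0]
q=1: [-8, 10, 20, ∞]
q=2: [12, -13, 28, 18]
q=3: [10, -2, 5, -5]
q=4: [-13, 5, 15, 6]
Optimal cycle mean attained by: cycle 0->1->3->0, total (-5) + 8 + (-8), length 3.
Answer: λ = -5/3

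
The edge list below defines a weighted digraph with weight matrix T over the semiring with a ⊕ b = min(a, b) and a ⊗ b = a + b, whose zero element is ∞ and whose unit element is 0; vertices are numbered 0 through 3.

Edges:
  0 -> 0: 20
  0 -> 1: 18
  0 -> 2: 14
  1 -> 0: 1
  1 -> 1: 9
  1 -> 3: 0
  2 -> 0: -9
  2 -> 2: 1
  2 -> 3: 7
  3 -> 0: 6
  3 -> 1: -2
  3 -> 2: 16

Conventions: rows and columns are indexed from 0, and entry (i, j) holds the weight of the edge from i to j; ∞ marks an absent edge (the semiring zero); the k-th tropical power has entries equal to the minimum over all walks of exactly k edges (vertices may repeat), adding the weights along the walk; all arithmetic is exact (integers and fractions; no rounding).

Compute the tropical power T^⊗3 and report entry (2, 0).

T^⊗2:
  [5, 27, 15, 18]
  [6, -2, 15, 9]
  [-8, 5, 2, 8]
  [-1, 7, 17, -2]
T^⊗3:
  [6, 16, 16, 22]
  [-1, 7, 16, -2]
  [-7, 6, 3, 5]
  [4, -4, 13, 7]
Key observation: the optimum is the walk 2->2->2->0, with weight 1 + 1 + (-9) = -7.
Optimal value attained by: walk 2->2->2->0.
Answer: (T^⊗3)[2][0] = -7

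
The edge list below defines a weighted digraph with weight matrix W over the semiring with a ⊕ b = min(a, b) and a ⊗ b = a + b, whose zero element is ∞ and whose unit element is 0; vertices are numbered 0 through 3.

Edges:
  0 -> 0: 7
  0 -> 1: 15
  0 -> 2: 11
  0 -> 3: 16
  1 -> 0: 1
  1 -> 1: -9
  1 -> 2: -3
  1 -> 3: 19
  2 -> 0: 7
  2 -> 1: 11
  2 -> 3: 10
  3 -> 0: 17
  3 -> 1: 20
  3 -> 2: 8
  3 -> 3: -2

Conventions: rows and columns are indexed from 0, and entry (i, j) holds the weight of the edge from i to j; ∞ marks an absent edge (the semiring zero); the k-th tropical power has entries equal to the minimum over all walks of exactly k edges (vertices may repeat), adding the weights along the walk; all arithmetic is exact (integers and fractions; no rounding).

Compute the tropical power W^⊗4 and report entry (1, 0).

W^⊗2:
  [14, 6, 12, 14]
  [-8, -18, -12, 7]
  [12, 2, 8, 8]
  [15, 11, 6, -4]
W^⊗3:
  [7, -3, 3, 12]
  [-17, -27, -21, -2]
  [3, -7, -1, 6]
  [12, 2, 4, -6]
W^⊗4:
  [-2, -12, -6, 10]
  [-26, -36, -30, -11]
  [-6, -16, -10, 4]
  [3, -7, -1, -8]
Key observation: the optimum is the walk 1->1->1->1->0, with weight (-9) + (-9) + (-9) + 1 = -26.
Optimal value attained by: walk 1->1->1->1->0.
Answer: (W^⊗4)[1][0] = -26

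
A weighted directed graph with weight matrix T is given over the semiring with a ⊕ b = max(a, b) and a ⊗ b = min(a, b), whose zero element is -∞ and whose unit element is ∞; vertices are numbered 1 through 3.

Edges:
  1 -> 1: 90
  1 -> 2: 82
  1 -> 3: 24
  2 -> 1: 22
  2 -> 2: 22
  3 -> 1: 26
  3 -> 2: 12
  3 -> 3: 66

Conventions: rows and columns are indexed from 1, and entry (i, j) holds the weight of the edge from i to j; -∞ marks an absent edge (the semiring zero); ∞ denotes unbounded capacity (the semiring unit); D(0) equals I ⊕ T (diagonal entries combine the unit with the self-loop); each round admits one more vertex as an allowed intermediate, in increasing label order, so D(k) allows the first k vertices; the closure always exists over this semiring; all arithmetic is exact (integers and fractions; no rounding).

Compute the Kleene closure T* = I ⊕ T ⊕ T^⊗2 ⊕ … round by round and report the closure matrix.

D(0):
  [∞, 82, 24]
  [22, ∞, -∞]
  [26, 12, ∞]
D(1):
  [∞, 82, 24]
  [22, ∞, 22]
  [26, 26, ∞]
D(2):
  [∞, 82, 24]
  [22, ∞, 22]
  [26, 26, ∞]
D(3):
  [∞, 82, 24]
  [22, ∞, 22]
  [26, 26, ∞]
Answer: T* = [[∞, 82, 24], [22, ∞, 22], [26, 26, ∞]]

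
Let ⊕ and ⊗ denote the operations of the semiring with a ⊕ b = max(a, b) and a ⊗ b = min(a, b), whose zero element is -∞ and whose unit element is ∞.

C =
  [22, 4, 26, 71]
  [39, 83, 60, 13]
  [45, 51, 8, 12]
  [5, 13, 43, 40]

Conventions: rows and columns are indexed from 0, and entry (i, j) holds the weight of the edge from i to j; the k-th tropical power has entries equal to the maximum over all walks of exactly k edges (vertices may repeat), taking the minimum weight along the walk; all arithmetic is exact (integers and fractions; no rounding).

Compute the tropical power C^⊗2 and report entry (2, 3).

C^⊗2:
  [26, 26, 43, 40]
  [45, 83, 60, 39]
  [39, 51, 51, 45]
  [43, 43, 40, 40]
Key observation: the optimum is the walk 2->0->3, with weight 45 min 71 = 45.
Optimal value attained by: walk 2->0->3.
Answer: (C^⊗2)[2][3] = 45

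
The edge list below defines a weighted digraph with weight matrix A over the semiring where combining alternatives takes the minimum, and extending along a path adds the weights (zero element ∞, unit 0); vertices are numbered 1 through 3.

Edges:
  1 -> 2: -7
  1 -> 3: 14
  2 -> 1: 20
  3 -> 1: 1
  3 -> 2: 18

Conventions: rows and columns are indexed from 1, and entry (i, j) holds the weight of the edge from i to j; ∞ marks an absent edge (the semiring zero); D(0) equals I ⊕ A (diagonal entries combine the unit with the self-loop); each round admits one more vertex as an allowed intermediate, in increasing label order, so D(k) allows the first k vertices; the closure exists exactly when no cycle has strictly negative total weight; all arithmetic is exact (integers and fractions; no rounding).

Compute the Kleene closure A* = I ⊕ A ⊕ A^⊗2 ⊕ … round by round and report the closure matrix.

D(0):
  [0, -7, 14]
  [20, 0, ∞]
  [1, 18, 0]
D(1):
  [0, -7, 14]
  [20, 0, 34]
  [1, -6, 0]
D(2):
  [0, -7, 14]
  [20, 0, 34]
  [1, -6, 0]
D(3):
  [0, -7, 14]
  [20, 0, 34]
  [1, -6, 0]
Answer: A* = [[0, -7, 14], [20, 0, 34], [1, -6, 0]]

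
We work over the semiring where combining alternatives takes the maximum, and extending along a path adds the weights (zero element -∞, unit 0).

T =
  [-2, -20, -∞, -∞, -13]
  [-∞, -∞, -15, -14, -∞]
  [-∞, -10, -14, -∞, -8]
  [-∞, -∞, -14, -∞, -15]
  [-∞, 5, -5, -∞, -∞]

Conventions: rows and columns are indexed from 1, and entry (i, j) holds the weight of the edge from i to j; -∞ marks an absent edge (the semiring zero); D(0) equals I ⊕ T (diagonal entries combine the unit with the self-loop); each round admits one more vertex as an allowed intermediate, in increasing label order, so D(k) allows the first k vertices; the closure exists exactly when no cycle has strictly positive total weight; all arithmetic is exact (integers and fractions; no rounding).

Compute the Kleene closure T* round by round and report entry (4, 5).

D(0):
  [0, -20, -∞, -∞, -13]
  [-∞, 0, -15, -14, -∞]
  [-∞, -10, 0, -∞, -8]
  [-∞, -∞, -14, 0, -15]
  [-∞, 5, -5, -∞, 0]
D(1):
  [0, -20, -∞, -∞, -13]
  [-∞, 0, -15, -14, -∞]
  [-∞, -10, 0, -∞, -8]
  [-∞, -∞, -14, 0, -15]
  [-∞, 5, -5, -∞, 0]
D(2):
  [0, -20, -35, -34, -13]
  [-∞, 0, -15, -14, -∞]
  [-∞, -10, 0, -24, -8]
  [-∞, -∞, -14, 0, -15]
  [-∞, 5, -5, -9, 0]
D(3):
  [0, -20, -35, -34, -13]
  [-∞, 0, -15, -14, -23]
  [-∞, -10, 0, -24, -8]
  [-∞, -24, -14, 0, -15]
  [-∞, 5, -5, -9, 0]
D(4):
  [0, -20, -35, -34, -13]
  [-∞, 0, -15, -14, -23]
  [-∞, -10, 0, -24, -8]
  [-∞, -24, -14, 0, -15]
  [-∞, 5, -5, -9, 0]
D(5):
  [0, -8, -18, -22, -13]
  [-∞, 0, -15, -14, -23]
  [-∞, -3, 0, -17, -8]
  [-∞, -10, -14, 0, -15]
  [-∞, 5, -5, -9, 0]
Answer: T*[4][5] = -15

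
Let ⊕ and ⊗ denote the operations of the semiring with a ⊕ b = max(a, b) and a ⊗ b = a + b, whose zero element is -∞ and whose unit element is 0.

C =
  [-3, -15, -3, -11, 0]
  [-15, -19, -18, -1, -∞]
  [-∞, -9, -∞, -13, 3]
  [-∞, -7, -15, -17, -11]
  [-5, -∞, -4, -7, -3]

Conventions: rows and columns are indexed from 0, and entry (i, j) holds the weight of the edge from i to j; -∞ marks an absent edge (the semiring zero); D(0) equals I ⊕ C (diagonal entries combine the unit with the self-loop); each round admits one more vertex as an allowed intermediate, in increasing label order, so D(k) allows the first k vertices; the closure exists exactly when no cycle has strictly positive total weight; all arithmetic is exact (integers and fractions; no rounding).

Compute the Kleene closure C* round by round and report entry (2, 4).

D(0):
  [0, -15, -3, -11, 0]
  [-15, 0, -18, -1, -∞]
  [-∞, -9, 0, -13, 3]
  [-∞, -7, -15, 0, -11]
  [-5, -∞, -4, -7, 0]
D(1):
  [0, -15, -3, -11, 0]
  [-15, 0, -18, -1, -15]
  [-∞, -9, 0, -13, 3]
  [-∞, -7, -15, 0, -11]
  [-5, -20, -4, -7, 0]
D(2):
  [0, -15, -3, -11, 0]
  [-15, 0, -18, -1, -15]
  [-24, -9, 0, -10, 3]
  [-22, -7, -15, 0, -11]
  [-5, -20, -4, -7, 0]
D(3):
  [0, -12, -3, -11, 0]
  [-15, 0, -18, -1, -15]
  [-24, -9, 0, -10, 3]
  [-22, -7, -15, 0, -11]
  [-5, -13, -4, -7, 0]
D(4):
  [0, -12, -3, -11, 0]
  [-15, 0, -16, -1, -12]
  [-24, -9, 0, -10, 3]
  [-22, -7, -15, 0, -11]
  [-5, -13, -4, -7, 0]
D(5):
  [0, -12, -3, -7, 0]
  [-15, 0, -16, -1, -12]
  [-2, -9, 0, -4, 3]
  [-16, -7, -15, 0, -11]
  [-5, -13, -4, -7, 0]
Answer: C*[2][4] = 3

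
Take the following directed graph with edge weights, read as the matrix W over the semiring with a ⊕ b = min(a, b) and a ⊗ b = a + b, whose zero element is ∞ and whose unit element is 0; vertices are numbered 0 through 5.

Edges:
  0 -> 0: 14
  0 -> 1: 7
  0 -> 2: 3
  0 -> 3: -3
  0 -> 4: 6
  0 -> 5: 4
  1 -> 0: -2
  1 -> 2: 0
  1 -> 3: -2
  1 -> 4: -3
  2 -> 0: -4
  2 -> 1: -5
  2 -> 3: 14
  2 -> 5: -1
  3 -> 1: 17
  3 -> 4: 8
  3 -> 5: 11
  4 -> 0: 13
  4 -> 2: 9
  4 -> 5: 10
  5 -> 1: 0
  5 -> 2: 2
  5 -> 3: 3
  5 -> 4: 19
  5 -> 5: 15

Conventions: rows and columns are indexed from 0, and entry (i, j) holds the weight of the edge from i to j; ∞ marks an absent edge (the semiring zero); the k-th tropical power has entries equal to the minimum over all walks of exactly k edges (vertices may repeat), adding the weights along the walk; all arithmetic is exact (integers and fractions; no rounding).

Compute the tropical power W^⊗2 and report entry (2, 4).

W^⊗2:
  [-1, -2, 6, 5, 4, 2]
  [-4, -5, 1, -5, 4, -1]
  [-7, -1, -5, -7, -8, 0]
  [15, 11, 13, 14, 14, 18]
  [5, 4, 12, 10, 19, 8]
  [-2, -3, 0, -2, -3, 1]
Key observation: the optimum is the walk 2->1->4, with weight (-5) + (-3) = -8.
Optimal value attained by: walk 2->1->4.
Answer: (W^⊗2)[2][4] = -8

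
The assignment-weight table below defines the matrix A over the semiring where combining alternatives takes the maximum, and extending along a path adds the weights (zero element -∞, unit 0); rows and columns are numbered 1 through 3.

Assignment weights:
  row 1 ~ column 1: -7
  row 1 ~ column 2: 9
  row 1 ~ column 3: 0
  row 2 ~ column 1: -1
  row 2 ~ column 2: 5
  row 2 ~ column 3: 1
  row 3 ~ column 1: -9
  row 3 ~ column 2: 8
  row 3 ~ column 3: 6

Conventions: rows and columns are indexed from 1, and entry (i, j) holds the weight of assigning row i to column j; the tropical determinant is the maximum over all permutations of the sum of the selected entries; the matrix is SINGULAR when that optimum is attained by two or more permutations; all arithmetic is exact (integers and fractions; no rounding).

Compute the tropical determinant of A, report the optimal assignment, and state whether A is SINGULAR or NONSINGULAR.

σ = (1, 2, 3): (-7) + 5 + 6 = 4
σ = (1, 3, 2): (-7) + 1 + 8 = 2
σ = (2, 1, 3): 9 + (-1) + 6 = 14
σ = (2, 3, 1): 9 + 1 + (-9) = 1
σ = (3, 1, 2): 0 + (-1) + 8 = 7
σ = (3, 2, 1): 0 + 5 + (-9) = -4
Optimal value attained by: σ = (2, 1, 3).
Answer: det⊕(A) = 14; verdict: NONSINGULAR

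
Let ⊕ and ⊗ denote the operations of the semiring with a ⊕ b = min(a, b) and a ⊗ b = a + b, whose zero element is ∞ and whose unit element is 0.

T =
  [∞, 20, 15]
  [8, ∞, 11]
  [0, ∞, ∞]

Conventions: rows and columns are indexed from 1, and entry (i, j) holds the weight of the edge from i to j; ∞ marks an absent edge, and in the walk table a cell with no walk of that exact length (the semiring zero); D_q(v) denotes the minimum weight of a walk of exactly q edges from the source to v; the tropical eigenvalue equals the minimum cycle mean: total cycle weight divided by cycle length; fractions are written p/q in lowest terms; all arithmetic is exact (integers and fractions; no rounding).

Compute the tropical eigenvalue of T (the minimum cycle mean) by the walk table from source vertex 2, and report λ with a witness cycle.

q=0: [∞, 0, ∞]
q=1: [8, ∞, 11]
q=2: [11, 28, 23]
q=3: [23, 31, 26]
Optimal cycle mean attained by: cycle 1->3->1, total 15 + 0, length 2.
Answer: λ = 15/2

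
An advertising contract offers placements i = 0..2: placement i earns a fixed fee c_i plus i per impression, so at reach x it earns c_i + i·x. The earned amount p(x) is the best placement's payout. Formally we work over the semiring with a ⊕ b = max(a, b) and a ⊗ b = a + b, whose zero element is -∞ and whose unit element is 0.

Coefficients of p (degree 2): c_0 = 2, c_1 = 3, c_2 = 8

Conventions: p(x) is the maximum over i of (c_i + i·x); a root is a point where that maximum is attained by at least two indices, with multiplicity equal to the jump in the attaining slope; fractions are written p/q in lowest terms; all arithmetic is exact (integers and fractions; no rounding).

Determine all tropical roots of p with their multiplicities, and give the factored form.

hull edge (i=0, c=2) to (i=2, c=8): slope 3, span 2
Factored form: p(x) = 8 ⊗ (x ⊕ (-3)) ⊗ (x ⊕ (-3))
Answer: roots = -3 (mult 2)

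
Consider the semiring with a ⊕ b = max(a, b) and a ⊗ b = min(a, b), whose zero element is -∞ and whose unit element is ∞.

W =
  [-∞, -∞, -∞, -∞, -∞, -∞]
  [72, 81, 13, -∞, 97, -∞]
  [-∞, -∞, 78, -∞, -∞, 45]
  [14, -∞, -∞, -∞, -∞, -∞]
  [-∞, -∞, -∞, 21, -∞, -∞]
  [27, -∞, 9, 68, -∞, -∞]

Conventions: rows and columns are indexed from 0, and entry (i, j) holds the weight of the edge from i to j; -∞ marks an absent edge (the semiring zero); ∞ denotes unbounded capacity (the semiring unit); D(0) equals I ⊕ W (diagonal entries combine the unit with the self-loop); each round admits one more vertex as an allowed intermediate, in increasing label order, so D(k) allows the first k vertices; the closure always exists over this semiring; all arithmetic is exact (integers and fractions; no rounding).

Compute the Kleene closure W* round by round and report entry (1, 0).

D(0):
  [∞, -∞, -∞, -∞, -∞, -∞]
  [72, ∞, 13, -∞, 97, -∞]
  [-∞, -∞, ∞, -∞, -∞, 45]
  [14, -∞, -∞, ∞, -∞, -∞]
  [-∞, -∞, -∞, 21, ∞, -∞]
  [27, -∞, 9, 68, -∞, ∞]
D(1):
  [∞, -∞, -∞, -∞, -∞, -∞]
  [72, ∞, 13, -∞, 97, -∞]
  [-∞, -∞, ∞, -∞, -∞, 45]
  [14, -∞, -∞, ∞, -∞, -∞]
  [-∞, -∞, -∞, 21, ∞, -∞]
  [27, -∞, 9, 68, -∞, ∞]
D(2):
  [∞, -∞, -∞, -∞, -∞, -∞]
  [72, ∞, 13, -∞, 97, -∞]
  [-∞, -∞, ∞, -∞, -∞, 45]
  [14, -∞, -∞, ∞, -∞, -∞]
  [-∞, -∞, -∞, 21, ∞, -∞]
  [27, -∞, 9, 68, -∞, ∞]
D(3):
  [∞, -∞, -∞, -∞, -∞, -∞]
  [72, ∞, 13, -∞, 97, 13]
  [-∞, -∞, ∞, -∞, -∞, 45]
  [14, -∞, -∞, ∞, -∞, -∞]
  [-∞, -∞, -∞, 21, ∞, -∞]
  [27, -∞, 9, 68, -∞, ∞]
D(4):
  [∞, -∞, -∞, -∞, -∞, -∞]
  [72, ∞, 13, -∞, 97, 13]
  [-∞, -∞, ∞, -∞, -∞, 45]
  [14, -∞, -∞, ∞, -∞, -∞]
  [14, -∞, -∞, 21, ∞, -∞]
  [27, -∞, 9, 68, -∞, ∞]
D(5):
  [∞, -∞, -∞, -∞, -∞, -∞]
  [72, ∞, 13, 21, 97, 13]
  [-∞, -∞, ∞, -∞, -∞, 45]
  [14, -∞, -∞, ∞, -∞, -∞]
  [14, -∞, -∞, 21, ∞, -∞]
  [27, -∞, 9, 68, -∞, ∞]
D(6):
  [∞, -∞, -∞, -∞, -∞, -∞]
  [72, ∞, 13, 21, 97, 13]
  [27, -∞, ∞, 45, -∞, 45]
  [14, -∞, -∞, ∞, -∞, -∞]
  [14, -∞, -∞, 21, ∞, -∞]
  [27, -∞, 9, 68, -∞, ∞]
Answer: W*[1][0] = 72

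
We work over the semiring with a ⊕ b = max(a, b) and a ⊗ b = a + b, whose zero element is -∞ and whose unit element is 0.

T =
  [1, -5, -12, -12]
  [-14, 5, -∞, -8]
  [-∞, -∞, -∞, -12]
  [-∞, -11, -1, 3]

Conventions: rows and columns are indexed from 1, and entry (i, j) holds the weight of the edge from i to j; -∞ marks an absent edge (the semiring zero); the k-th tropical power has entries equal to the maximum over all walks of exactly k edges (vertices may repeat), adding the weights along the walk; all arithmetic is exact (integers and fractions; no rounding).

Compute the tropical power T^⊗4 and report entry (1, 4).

T^⊗2:
  [2, 0, -11, -9]
  [-9, 10, -9, -3]
  [-∞, -23, -13, -9]
  [-25, -6, 2, 6]
T^⊗3:
  [3, 5, -10, -6]
  [-4, 15, -4, 2]
  [-37, -18, -10, -6]
  [-20, -1, 5, 9]
T^⊗4:
  [4, 10, -7, -3]
  [1, 20, 1, 7]
  [-32, -13, -7, -3]
  [-15, 4, 8, 12]
Key observation: the optimum is the walk 1->2->2->2->4, with weight (-5) + 5 + 5 + (-8) = -3.
Optimal value attained by: walk 1->2->2->2->4.
Answer: (T^⊗4)[1][4] = -3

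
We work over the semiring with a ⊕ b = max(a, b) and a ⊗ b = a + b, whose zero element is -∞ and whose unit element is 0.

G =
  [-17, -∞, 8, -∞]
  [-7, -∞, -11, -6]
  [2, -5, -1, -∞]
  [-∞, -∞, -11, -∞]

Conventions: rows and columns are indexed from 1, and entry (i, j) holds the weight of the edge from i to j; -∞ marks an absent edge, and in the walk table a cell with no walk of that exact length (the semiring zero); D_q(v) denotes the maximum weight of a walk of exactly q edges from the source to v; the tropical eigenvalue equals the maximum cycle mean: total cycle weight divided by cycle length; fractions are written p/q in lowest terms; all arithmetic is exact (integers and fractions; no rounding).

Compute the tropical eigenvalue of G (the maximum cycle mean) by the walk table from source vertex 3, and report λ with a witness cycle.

q=0: [-∞, -∞, 0, -∞]
q=1: [2, -5, -1, -∞]
q=2: [1, -6, 10, -11]
q=3: [12, 5, 9, -12]
q=4: [11, 4, 20, -1]
Optimal cycle mean attained by: cycle 1->3->1, total 8 + 2, length 2.
Answer: λ = 5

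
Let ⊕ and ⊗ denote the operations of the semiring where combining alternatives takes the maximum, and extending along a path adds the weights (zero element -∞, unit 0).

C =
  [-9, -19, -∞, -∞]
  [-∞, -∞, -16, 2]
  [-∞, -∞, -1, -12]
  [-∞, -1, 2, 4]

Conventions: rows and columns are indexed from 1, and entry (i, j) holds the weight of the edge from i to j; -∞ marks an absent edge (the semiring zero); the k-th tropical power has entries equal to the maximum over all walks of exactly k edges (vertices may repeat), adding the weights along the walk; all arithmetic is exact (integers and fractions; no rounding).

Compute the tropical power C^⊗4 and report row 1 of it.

C^⊗2:
  [-18, -28, -35, -17]
  [-∞, 1, 4, 6]
  [-∞, -13, -2, -8]
  [-∞, 3, 6, 8]
C^⊗3:
  [-27, -18, -15, -13]
  [-∞, 5, 8, 10]
  [-∞, -9, -3, -4]
  [-∞, 7, 10, 12]
C^⊗4:
  [-36, -14, -11, -9]
  [-∞, 9, 12, 14]
  [-∞, -5, -2, 0]
  [-∞, 11, 14, 16]
Answer: row 1 of C^⊗4 = [-36, -14, -11, -9]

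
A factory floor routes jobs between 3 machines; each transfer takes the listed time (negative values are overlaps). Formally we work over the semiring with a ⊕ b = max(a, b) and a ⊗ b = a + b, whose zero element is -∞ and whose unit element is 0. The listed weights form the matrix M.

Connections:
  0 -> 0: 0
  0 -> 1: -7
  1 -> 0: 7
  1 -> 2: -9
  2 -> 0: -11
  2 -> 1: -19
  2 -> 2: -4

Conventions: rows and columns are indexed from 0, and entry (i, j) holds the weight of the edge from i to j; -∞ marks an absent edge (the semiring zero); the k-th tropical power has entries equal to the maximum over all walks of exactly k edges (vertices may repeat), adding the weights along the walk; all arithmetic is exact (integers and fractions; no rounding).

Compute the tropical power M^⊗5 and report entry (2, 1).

M^⊗2:
  [0, -7, -16]
  [7, 0, -13]
  [-11, -18, -8]
M^⊗3:
  [0, -7, -16]
  [7, 0, -9]
  [-11, -18, -12]
M^⊗4:
  [0, -7, -16]
  [7, 0, -9]
  [-11, -18, -16]
M^⊗5:
  [0, -7, -16]
  [7, 0, -9]
  [-11, -18, -20]
Key observation: the optimum is the walk 2->0->0->0->0->1, with weight (-11) + 0 + 0 + 0 + (-7) = -18.
Optimal value attained by: walk 2->0->0->0->0->1.
Answer: (M^⊗5)[2][1] = -18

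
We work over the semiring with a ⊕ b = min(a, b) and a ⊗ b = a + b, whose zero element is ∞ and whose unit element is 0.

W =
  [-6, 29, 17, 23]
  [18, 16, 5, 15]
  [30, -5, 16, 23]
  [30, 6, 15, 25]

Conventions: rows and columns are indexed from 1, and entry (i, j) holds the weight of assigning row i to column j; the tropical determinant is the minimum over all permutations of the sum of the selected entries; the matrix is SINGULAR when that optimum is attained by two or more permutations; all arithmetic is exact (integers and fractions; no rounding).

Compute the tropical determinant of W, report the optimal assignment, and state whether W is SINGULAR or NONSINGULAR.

σ = (1, 2, 3, 4): (-6) + 16 + 16 + 25 = 51
σ = (1, 2, 4, 3): (-6) + 16 + 23 + 15 = 48
σ = (1, 3, 2, 4): (-6) + 5 + (-5) + 25 = 19
σ = (1, 3, 4, 2): (-6) + 5 + 23 + 6 = 28
σ = (1, 4, 2, 3): (-6) + 15 + (-5) + 15 = 19
σ = (1, 4, 3, 2): (-6) + 15 + 16 + 6 = 31
σ = (2, 1, 3, 4): 29 + 18 + 16 + 25 = 88
σ = (2, 1, 4, 3): 29 + 18 + 23 + 15 = 85
σ = (2, 3, 1, 4): 29 + 5 + 30 + 25 = 89
σ = (2, 3, 4, 1): 29 + 5 + 23 + 30 = 87
σ = (2, 4, 1, 3): 29 + 15 + 30 + 15 = 89
σ = (2, 4, 3, 1): 29 + 15 + 16 + 30 = 90
σ = (3, 1, 2, 4): 17 + 18 + (-5) + 25 = 55
σ = (3, 1, 4, 2): 17 + 18 + 23 + 6 = 64
σ = (3, 2, 1, 4): 17 + 16 + 30 + 25 = 88
σ = (3, 2, 4, 1): 17 + 16 + 23 + 30 = 86
σ = (3, 4, 1, 2): 17 + 15 + 30 + 6 = 68
σ = (3, 4, 2, 1): 17 + 15 + (-5) + 30 = 57
σ = (4, 1, 2, 3): 23 + 18 + (-5) + 15 = 51
σ = (4, 1, 3, 2): 23 + 18 + 16 + 6 = 63
σ = (4, 2, 1, 3): 23 + 16 + 30 + 15 = 84
σ = (4, 2, 3, 1): 23 + 16 + 16 + 30 = 85
σ = (4, 3, 1, 2): 23 + 5 + 30 + 6 = 64
σ = (4, 3, 2, 1): 23 + 5 + (-5) + 30 = 53
Optimal value attained by: σ = (1, 3, 2, 4).
Answer: det⊕(W) = 19; verdict: SINGULAR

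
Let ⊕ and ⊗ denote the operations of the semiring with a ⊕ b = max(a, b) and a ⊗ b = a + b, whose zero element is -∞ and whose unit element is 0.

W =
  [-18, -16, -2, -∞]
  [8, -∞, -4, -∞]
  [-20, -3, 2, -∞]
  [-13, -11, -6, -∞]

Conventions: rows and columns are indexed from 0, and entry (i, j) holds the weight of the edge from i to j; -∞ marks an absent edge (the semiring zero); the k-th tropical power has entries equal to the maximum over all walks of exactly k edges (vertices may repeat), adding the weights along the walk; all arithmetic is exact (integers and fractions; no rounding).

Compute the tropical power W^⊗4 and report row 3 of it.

W^⊗2:
  [-8, -5, 0, -∞]
  [-10, -7, 6, -∞]
  [5, -1, 4, -∞]
  [-3, -9, -4, -∞]
W^⊗3:
  [3, -3, 2, -∞]
  [1, 3, 8, -∞]
  [7, 1, 6, -∞]
  [-1, -7, -2, -∞]
W^⊗4:
  [5, -1, 4, -∞]
  [11, 5, 10, -∞]
  [9, 3, 8, -∞]
  [1, -5, 0, -∞]
Answer: row 3 of W^⊗4 = [1, -5, 0, -∞]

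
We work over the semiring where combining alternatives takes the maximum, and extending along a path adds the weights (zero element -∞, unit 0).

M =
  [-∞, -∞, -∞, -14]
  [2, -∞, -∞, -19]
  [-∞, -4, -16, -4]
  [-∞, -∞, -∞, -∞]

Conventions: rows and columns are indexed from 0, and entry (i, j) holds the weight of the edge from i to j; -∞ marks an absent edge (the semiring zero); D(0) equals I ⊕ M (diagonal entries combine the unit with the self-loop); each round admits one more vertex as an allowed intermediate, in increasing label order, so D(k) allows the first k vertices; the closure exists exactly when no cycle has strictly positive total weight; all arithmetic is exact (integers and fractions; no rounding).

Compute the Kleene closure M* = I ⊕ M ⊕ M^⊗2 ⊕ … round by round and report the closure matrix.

D(0):
  [0, -∞, -∞, -14]
  [2, 0, -∞, -19]
  [-∞, -4, 0, -4]
  [-∞, -∞, -∞, 0]
D(1):
  [0, -∞, -∞, -14]
  [2, 0, -∞, -12]
  [-∞, -4, 0, -4]
  [-∞, -∞, -∞, 0]
D(2):
  [0, -∞, -∞, -14]
  [2, 0, -∞, -12]
  [-2, -4, 0, -4]
  [-∞, -∞, -∞, 0]
D(3):
  [0, -∞, -∞, -14]
  [2, 0, -∞, -12]
  [-2, -4, 0, -4]
  [-∞, -∞, -∞, 0]
D(4):
  [0, -∞, -∞, -14]
  [2, 0, -∞, -12]
  [-2, -4, 0, -4]
  [-∞, -∞, -∞, 0]
Answer: M* = [[0, -∞, -∞, -14], [2, 0, -∞, -12], [-2, -4, 0, -4], [-∞, -∞, -∞, 0]]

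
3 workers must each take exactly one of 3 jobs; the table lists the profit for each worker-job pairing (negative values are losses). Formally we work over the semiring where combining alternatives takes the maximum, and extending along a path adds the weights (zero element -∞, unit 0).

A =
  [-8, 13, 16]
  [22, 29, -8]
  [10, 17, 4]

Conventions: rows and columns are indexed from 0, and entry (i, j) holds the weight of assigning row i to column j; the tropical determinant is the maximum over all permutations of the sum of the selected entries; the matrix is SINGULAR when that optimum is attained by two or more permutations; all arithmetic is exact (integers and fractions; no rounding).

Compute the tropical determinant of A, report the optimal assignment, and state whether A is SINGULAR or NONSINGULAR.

σ = (0, 1, 2): (-8) + 29 + 4 = 25
σ = (0, 2, 1): (-8) + (-8) + 17 = 1
σ = (1, 0, 2): 13 + 22 + 4 = 39
σ = (1, 2, 0): 13 + (-8) + 10 = 15
σ = (2, 0, 1): 16 + 22 + 17 = 55
σ = (2, 1, 0): 16 + 29 + 10 = 55
Optimal value attained by: σ = (2, 0, 1).
Answer: det⊕(A) = 55; verdict: SINGULAR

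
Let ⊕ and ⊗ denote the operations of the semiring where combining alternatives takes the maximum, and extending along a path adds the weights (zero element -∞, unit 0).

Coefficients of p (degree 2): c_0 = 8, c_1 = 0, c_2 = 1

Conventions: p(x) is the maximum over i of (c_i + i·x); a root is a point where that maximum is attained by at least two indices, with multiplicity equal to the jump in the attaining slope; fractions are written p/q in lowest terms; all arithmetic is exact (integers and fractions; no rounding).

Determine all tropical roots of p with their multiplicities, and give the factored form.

hull edge (i=0, c=8) to (i=2, c=1): slope -7/2, span 2
Factored form: p(x) = 1 ⊗ (x ⊕ 7/2) ⊗ (x ⊕ 7/2)
Answer: roots = 7/2 (mult 2)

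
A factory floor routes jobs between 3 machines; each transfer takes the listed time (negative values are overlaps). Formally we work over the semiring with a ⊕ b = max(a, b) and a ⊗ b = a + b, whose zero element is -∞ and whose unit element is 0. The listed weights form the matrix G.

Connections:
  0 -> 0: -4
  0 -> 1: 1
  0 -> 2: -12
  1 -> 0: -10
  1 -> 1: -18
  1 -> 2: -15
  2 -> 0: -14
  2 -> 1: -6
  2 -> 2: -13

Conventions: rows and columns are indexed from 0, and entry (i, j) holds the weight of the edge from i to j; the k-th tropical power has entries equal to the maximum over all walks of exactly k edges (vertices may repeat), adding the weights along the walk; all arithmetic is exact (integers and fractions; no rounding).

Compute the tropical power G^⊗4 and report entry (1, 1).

G^⊗2:
  [-8, -3, -14]
  [-14, -9, -22]
  [-16, -13, -21]
G^⊗3:
  [-12, -7, -18]
  [-18, -13, -24]
  [-20, -15, -28]
G^⊗4:
  [-16, -11, -22]
  [-22, -17, -28]
  [-24, -19, -30]
Key observation: the optimum is the walk 1->0->0->0->1, with weight (-10) + (-4) + (-4) + 1 = -17.
Optimal value attained by: walk 1->0->0->0->1.
Answer: (G^⊗4)[1][1] = -17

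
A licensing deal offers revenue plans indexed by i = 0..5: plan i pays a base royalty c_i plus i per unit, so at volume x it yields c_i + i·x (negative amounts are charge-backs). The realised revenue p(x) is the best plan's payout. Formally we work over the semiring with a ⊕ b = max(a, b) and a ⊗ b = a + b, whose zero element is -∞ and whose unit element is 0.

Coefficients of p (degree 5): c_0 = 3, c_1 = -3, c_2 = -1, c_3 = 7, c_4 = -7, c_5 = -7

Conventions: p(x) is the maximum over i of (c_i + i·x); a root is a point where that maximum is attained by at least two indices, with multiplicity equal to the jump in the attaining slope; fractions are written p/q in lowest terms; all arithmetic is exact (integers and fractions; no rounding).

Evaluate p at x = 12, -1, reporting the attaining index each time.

p(12) = max(3+0·12=3, -3+1·12=9, -1+2·12=23, 7+3·12=43, -7+4·12=41, -7+5·12=53) = 53 (attained by i=5)
p(-1) = max(3+0·(-1)=3, -3+1·(-1)=-4, -1+2·(-1)=-3, 7+3·(-1)=4, -7+4·(-1)=-11, -7+5·(-1)=-12) = 4 (attained by i=3)
Answer: p(12) = 53; p(-1) = 4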